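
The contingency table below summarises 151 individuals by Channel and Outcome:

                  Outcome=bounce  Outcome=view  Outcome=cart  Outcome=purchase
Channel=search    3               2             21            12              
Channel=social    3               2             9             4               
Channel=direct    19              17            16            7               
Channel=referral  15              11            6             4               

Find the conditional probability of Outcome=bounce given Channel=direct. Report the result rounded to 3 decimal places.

0.322

Total with Channel=direct: 19 + 17 + 16 + 7 = 59.
P(Outcome=bounce | Channel=direct) = 19/59 = 0.322.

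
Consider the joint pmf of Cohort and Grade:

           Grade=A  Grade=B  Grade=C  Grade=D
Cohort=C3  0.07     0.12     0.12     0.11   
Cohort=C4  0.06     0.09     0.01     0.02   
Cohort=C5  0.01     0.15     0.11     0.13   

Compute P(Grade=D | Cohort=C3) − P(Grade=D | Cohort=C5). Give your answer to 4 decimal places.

-0.0631

P(Cohort=C3) = 0.07 + 0.12 + 0.12 + 0.11 = 0.42; P(Grade=D | Cohort=C3) = 0.11/0.42 = 0.26190.
P(Cohort=C5) = 0.01 + 0.15 + 0.11 + 0.13 = 0.40; P(Grade=D | Cohort=C5) = 0.13/0.40 = 0.32500.
Difference = -0.0631.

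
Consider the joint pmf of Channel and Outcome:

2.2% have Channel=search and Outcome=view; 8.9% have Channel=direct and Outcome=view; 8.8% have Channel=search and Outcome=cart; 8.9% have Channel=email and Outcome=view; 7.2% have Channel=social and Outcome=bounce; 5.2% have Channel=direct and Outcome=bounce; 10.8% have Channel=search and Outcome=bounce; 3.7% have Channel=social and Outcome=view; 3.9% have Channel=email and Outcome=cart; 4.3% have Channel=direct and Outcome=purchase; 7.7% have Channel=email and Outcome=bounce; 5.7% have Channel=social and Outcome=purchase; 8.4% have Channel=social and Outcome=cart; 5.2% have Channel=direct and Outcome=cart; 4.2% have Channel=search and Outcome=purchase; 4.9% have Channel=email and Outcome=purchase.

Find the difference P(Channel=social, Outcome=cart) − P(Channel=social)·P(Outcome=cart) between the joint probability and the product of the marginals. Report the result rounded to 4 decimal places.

0.0183

P(Channel=social) = 0.072 + 0.037 + 0.084 + 0.057 = 0.250.
P(Outcome=cart) = 0.039 + 0.088 + 0.084 + 0.052 = 0.263.
P(Channel=social, Outcome=cart) − P(Channel=social)P(Outcome=cart) = 0.084 − 0.250×0.263 = 0.0183.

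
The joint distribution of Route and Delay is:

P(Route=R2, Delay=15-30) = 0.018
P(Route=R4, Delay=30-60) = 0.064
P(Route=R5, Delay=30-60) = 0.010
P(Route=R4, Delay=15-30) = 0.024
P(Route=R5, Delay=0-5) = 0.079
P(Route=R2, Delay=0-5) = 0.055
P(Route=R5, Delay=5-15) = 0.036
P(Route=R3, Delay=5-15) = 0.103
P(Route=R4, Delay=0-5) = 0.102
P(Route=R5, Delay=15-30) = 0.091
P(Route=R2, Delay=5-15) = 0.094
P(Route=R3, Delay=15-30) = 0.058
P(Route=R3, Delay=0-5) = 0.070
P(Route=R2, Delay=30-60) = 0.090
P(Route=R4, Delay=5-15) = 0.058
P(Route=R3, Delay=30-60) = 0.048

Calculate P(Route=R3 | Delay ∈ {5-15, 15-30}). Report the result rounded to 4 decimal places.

0.3340

P(Delay=5-15) = 0.094 + 0.103 + 0.058 + 0.036 = 0.291.
P(Delay=15-30) = 0.018 + 0.058 + 0.024 + 0.091 = 0.191.
P(Delay ∈ {5-15, 15-30}) = 0.291 + 0.191 = 0.482; P(Route=R3, Delay ∈ {5-15, 15-30}) = 0.103 + 0.058 = 0.161.
P(Route=R3 | Delay ∈ {5-15, 15-30}) = 0.161/0.482 = 0.3340.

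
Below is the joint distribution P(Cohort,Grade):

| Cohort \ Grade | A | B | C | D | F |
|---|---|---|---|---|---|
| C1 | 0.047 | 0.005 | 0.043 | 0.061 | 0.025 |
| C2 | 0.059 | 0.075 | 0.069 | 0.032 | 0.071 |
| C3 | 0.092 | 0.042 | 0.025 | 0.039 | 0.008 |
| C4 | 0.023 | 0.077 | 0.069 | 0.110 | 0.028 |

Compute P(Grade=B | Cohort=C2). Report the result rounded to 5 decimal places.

P(Cohort=C2) = 0.059 + 0.075 + 0.069 + 0.032 + 0.071 = 0.306.
P(Grade=B | Cohort=C2) = 0.075/0.306 = 0.24510.

0.24510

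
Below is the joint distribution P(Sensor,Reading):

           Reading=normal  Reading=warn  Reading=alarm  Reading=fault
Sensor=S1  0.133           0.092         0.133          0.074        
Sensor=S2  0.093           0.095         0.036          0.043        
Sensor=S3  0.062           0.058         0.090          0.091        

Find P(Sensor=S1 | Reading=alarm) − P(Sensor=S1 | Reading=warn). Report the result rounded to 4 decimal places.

0.1380

P(Reading=alarm) = 0.133 + 0.036 + 0.090 = 0.259; P(Sensor=S1 | Reading=alarm) = 0.133/0.259 = 0.51351.
P(Reading=warn) = 0.092 + 0.095 + 0.058 = 0.245; P(Sensor=S1 | Reading=warn) = 0.092/0.245 = 0.37551.
Difference = 0.1380.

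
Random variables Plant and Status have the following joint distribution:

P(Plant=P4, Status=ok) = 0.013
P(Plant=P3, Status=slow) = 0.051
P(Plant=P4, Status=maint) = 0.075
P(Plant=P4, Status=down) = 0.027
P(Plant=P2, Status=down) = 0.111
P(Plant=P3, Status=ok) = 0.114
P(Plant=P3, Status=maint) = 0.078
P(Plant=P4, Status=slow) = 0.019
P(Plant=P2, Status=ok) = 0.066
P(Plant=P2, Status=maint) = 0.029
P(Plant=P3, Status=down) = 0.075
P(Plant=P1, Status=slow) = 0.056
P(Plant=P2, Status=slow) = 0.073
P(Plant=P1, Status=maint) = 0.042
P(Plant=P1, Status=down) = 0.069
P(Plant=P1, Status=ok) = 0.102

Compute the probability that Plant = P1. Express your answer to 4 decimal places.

0.2690

P(Plant=P1) = 0.102 + 0.056 + 0.069 + 0.042 = 0.269.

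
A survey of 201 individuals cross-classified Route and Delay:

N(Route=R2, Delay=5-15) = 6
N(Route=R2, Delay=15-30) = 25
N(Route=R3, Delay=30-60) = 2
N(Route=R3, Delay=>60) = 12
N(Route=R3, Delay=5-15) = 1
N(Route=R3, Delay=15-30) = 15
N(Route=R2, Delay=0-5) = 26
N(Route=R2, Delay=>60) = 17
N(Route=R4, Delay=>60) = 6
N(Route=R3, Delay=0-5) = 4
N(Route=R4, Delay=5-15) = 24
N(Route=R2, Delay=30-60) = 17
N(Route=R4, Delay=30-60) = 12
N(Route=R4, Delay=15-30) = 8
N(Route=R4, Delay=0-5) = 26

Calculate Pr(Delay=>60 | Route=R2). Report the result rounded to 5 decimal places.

Total with Route=R2: 26 + 6 + 25 + 17 + 17 = 91.
P(Delay=>60 | Route=R2) = 17/91 = 0.18681.

0.18681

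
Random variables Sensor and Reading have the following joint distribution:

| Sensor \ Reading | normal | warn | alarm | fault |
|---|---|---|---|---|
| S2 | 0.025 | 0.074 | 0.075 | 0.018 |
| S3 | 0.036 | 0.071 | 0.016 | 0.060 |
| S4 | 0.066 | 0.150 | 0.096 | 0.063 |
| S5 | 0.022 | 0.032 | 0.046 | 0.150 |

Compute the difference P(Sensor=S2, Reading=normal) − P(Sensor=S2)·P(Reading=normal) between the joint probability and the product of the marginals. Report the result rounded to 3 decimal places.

P(Sensor=S2) = 0.025 + 0.074 + 0.075 + 0.018 = 0.192.
P(Reading=normal) = 0.025 + 0.036 + 0.066 + 0.022 = 0.149.
P(Sensor=S2, Reading=normal) − P(Sensor=S2)P(Reading=normal) = 0.025 − 0.192×0.149 = -0.004.

-0.004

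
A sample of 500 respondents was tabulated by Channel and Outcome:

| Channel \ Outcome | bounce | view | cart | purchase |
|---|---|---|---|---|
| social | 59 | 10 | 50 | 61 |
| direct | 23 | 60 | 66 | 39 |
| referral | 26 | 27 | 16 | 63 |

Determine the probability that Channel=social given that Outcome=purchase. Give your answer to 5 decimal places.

0.37423

Total with Outcome=purchase: 61 + 39 + 63 = 163.
P(Channel=social | Outcome=purchase) = 61/163 = 0.37423.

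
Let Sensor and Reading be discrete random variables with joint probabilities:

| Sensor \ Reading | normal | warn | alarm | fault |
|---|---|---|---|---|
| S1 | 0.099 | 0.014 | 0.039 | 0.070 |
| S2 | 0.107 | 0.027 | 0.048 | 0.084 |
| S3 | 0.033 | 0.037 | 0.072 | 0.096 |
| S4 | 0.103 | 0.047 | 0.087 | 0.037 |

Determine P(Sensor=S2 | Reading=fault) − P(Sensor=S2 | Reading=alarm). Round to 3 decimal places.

P(Reading=fault) = 0.070 + 0.084 + 0.096 + 0.037 = 0.287; P(Sensor=S2 | Reading=fault) = 0.084/0.287 = 0.2927.
P(Reading=alarm) = 0.039 + 0.048 + 0.072 + 0.087 = 0.246; P(Sensor=S2 | Reading=alarm) = 0.048/0.246 = 0.1951.
Difference = 0.098.

0.098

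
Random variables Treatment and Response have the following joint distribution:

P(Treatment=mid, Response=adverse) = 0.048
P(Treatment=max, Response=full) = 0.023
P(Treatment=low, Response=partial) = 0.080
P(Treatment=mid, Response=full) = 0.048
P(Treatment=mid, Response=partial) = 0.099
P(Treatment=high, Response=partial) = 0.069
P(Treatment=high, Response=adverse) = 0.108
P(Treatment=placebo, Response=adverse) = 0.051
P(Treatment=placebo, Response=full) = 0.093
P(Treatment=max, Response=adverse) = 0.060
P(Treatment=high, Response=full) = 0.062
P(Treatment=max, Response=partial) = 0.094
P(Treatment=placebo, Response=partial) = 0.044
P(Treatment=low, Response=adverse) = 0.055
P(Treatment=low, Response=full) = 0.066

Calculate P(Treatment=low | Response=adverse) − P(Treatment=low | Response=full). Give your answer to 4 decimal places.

-0.0552

P(Response=adverse) = 0.051 + 0.055 + 0.048 + 0.108 + 0.060 = 0.322; P(Treatment=low | Response=adverse) = 0.055/0.322 = 0.17081.
P(Response=full) = 0.093 + 0.066 + 0.048 + 0.062 + 0.023 = 0.292; P(Treatment=low | Response=full) = 0.066/0.292 = 0.22603.
Difference = -0.0552.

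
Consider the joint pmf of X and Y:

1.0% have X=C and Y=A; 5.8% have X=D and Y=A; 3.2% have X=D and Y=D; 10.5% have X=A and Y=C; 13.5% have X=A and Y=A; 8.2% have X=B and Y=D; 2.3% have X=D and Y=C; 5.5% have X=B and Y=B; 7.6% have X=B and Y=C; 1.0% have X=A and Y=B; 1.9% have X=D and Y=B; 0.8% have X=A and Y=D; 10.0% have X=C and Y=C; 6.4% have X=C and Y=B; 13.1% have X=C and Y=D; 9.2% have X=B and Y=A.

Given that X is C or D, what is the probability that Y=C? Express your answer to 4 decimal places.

0.2815

P(X=C) = 0.010 + 0.064 + 0.100 + 0.131 = 0.305.
P(X=D) = 0.058 + 0.019 + 0.023 + 0.032 = 0.132.
P(X ∈ {C, D}) = 0.305 + 0.132 = 0.437; P(Y=C, X ∈ {C, D}) = 0.100 + 0.023 = 0.123.
P(Y=C | X ∈ {C, D}) = 0.123/0.437 = 0.2815.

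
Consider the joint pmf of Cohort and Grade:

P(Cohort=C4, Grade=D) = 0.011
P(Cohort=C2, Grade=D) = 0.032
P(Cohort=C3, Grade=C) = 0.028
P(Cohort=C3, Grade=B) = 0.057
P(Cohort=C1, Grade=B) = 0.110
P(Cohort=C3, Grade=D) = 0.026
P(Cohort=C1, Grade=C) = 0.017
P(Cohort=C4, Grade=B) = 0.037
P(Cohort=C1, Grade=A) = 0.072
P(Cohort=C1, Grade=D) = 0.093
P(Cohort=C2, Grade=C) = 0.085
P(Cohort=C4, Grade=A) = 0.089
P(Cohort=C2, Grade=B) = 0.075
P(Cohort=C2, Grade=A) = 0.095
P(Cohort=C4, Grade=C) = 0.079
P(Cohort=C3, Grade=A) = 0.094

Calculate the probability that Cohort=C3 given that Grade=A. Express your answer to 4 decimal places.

0.2686

P(Grade=A) = 0.072 + 0.095 + 0.094 + 0.089 = 0.350.
P(Cohort=C3 | Grade=A) = 0.094/0.350 = 0.2686.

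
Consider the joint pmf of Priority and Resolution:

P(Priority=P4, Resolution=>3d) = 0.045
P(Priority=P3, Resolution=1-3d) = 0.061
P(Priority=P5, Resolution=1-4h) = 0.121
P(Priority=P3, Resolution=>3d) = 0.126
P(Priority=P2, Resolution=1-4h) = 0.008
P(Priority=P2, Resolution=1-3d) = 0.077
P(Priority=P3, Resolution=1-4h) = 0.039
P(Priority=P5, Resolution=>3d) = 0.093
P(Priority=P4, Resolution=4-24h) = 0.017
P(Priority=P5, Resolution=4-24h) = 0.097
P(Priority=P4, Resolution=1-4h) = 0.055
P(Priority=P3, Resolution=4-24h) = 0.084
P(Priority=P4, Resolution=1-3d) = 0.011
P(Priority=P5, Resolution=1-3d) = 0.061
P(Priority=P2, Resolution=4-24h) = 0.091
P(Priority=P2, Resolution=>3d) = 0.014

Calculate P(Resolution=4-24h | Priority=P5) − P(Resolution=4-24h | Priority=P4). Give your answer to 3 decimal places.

0.128

P(Priority=P5) = 0.121 + 0.097 + 0.061 + 0.093 = 0.372; P(Resolution=4-24h | Priority=P5) = 0.097/0.372 = 0.2608.
P(Priority=P4) = 0.055 + 0.017 + 0.011 + 0.045 = 0.128; P(Resolution=4-24h | Priority=P4) = 0.017/0.128 = 0.1328.
Difference = 0.128.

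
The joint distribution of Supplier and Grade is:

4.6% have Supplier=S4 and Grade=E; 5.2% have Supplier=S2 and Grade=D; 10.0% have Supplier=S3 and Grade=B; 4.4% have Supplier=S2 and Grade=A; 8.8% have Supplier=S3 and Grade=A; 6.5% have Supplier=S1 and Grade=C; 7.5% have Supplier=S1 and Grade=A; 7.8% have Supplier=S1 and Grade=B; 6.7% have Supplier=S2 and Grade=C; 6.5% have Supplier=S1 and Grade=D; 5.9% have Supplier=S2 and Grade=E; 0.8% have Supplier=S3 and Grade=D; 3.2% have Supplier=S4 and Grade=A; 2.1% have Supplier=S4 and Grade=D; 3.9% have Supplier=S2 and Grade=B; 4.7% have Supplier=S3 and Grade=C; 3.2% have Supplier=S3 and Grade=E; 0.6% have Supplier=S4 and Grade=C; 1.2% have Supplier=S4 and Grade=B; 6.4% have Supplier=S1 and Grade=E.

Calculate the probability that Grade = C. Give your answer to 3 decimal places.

P(Grade=C) = 0.065 + 0.067 + 0.047 + 0.006 = 0.185.

0.185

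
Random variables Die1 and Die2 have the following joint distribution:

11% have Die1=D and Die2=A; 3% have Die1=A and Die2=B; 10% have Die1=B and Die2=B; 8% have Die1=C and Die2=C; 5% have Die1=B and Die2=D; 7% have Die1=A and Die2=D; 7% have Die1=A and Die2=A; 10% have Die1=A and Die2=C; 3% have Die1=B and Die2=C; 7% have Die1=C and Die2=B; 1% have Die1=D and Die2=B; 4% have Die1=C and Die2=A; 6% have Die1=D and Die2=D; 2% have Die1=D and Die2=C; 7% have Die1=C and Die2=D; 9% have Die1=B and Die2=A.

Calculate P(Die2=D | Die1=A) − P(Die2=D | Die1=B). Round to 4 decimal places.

0.0741

P(Die1=A) = 0.07 + 0.03 + 0.10 + 0.07 = 0.27; P(Die2=D | Die1=A) = 0.07/0.27 = 0.25926.
P(Die1=B) = 0.09 + 0.10 + 0.03 + 0.05 = 0.27; P(Die2=D | Die1=B) = 0.05/0.27 = 0.18519.
Difference = 0.0741.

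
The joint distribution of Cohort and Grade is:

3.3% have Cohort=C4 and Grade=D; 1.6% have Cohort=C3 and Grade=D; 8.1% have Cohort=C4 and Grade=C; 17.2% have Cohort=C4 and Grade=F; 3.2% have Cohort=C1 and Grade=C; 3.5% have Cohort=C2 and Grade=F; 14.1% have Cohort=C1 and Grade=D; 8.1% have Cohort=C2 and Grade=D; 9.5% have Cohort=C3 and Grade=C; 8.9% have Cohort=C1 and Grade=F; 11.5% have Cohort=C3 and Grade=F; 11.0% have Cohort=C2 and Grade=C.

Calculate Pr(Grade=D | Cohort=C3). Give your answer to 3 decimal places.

0.071

P(Cohort=C3) = 0.095 + 0.016 + 0.115 = 0.226.
P(Grade=D | Cohort=C3) = 0.016/0.226 = 0.071.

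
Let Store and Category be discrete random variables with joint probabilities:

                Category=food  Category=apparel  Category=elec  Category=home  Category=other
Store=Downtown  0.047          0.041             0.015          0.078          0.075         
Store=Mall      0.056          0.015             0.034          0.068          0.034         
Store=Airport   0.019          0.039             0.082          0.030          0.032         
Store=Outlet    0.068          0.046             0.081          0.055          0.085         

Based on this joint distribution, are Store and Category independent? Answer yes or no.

P(Store=Downtown) = 0.256 and P(Category=elec) = 0.212, so their product is 0.05427, but P(Store=Downtown, Category=elec) = 0.015. Since these differ, Store and Category are not independent.

no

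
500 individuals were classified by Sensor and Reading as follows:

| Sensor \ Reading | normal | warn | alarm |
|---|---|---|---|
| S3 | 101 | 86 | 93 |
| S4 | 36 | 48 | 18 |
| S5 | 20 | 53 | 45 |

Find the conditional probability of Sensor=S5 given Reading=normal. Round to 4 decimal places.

Total with Reading=normal: 101 + 36 + 20 = 157.
P(Sensor=S5 | Reading=normal) = 20/157 = 0.1274.

0.1274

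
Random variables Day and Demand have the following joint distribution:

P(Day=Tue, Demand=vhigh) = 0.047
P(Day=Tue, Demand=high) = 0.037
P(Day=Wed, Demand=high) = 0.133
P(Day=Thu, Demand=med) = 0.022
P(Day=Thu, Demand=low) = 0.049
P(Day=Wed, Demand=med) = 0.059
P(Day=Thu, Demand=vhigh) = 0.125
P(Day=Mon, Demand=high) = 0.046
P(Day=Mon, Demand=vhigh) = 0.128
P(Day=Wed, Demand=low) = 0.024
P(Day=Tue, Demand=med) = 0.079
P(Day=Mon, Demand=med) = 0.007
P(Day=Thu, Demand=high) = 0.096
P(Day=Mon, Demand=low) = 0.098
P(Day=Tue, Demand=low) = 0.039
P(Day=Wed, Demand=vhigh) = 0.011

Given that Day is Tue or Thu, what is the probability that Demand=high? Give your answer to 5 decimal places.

0.26923

P(Day=Tue) = 0.039 + 0.079 + 0.037 + 0.047 = 0.202.
P(Day=Thu) = 0.049 + 0.022 + 0.096 + 0.125 = 0.292.
P(Day ∈ {Tue, Thu}) = 0.202 + 0.292 = 0.494; P(Demand=high, Day ∈ {Tue, Thu}) = 0.037 + 0.096 = 0.133.
P(Demand=high | Day ∈ {Tue, Thu}) = 0.133/0.494 = 0.26923.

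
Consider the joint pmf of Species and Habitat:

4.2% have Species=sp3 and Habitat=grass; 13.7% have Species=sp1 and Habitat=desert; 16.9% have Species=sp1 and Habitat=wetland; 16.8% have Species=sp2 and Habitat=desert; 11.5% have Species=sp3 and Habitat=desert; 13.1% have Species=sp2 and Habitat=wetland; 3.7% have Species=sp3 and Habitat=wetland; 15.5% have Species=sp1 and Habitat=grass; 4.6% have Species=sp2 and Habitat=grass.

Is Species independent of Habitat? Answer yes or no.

P(Species=sp1) = 0.461 and P(Habitat=desert) = 0.420, so their product is 0.19362, but P(Species=sp1, Habitat=desert) = 0.137. Since these differ, Species and Habitat are not independent.

no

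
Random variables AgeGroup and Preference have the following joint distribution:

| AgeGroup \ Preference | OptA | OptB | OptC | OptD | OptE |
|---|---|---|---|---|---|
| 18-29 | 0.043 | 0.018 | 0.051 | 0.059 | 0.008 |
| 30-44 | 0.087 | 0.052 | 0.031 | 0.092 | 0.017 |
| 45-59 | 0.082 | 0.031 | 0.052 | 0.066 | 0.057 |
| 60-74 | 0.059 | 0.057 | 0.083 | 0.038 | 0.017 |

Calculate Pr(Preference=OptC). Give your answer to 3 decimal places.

P(Preference=OptC) = 0.051 + 0.031 + 0.052 + 0.083 = 0.217.

0.217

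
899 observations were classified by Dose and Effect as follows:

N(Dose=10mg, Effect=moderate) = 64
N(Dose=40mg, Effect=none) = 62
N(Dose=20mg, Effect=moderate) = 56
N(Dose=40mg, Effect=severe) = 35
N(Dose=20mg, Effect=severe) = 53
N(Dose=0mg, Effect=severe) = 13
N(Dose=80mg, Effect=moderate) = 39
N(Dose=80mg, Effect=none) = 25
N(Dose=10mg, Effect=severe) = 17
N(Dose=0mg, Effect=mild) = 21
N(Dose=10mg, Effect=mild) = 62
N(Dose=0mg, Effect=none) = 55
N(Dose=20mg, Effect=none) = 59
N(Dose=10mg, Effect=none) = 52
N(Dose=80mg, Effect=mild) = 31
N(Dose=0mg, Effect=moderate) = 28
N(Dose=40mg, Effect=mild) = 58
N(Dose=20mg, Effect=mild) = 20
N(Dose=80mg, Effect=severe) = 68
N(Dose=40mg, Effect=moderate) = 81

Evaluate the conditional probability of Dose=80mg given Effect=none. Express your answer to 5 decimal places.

0.09881

Total with Effect=none: 55 + 52 + 59 + 62 + 25 = 253.
P(Dose=80mg | Effect=none) = 25/253 = 0.09881.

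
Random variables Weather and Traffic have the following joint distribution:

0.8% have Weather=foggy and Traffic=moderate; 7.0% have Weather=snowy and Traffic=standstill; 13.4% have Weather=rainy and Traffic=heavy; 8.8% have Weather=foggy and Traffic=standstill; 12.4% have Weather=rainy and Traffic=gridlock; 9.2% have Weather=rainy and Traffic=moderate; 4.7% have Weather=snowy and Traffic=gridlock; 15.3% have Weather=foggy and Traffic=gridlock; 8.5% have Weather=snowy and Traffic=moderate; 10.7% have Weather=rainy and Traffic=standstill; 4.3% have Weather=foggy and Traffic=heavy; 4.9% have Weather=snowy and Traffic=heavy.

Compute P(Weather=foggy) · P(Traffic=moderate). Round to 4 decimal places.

0.0540

P(Weather=foggy) = 0.008 + 0.043 + 0.153 + 0.088 = 0.292.
P(Traffic=moderate) = 0.092 + 0.085 + 0.008 = 0.185.
Product: 0.292 × 0.185 = 0.0540.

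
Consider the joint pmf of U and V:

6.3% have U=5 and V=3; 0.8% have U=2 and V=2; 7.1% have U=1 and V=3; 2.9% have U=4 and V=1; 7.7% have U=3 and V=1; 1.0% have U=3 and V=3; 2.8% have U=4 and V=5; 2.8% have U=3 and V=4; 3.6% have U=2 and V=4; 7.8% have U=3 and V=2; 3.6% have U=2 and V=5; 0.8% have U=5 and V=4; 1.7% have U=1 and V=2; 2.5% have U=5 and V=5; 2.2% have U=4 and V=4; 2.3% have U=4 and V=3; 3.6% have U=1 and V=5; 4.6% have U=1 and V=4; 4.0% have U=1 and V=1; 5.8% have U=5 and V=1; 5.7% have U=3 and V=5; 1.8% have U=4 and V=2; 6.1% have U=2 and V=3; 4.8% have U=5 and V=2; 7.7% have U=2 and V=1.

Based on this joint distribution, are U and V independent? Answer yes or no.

no

P(U=3) = 0.250 and P(V=3) = 0.228, so their product is 0.05700, but P(U=3, V=3) = 0.010. Since these differ, U and V are not independent.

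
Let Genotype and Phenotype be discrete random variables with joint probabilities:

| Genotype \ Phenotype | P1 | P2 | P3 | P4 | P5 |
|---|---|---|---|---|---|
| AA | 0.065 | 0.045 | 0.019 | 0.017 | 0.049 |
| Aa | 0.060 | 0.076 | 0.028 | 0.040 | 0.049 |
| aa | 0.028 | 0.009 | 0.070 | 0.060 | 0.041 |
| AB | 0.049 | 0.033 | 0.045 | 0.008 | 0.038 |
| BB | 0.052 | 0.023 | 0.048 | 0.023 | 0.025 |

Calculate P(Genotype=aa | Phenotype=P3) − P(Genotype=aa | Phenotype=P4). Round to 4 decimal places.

-0.0721

P(Phenotype=P3) = 0.019 + 0.028 + 0.070 + 0.045 + 0.048 = 0.210; P(Genotype=aa | Phenotype=P3) = 0.070/0.210 = 0.33333.
P(Phenotype=P4) = 0.017 + 0.040 + 0.060 + 0.008 + 0.023 = 0.148; P(Genotype=aa | Phenotype=P4) = 0.060/0.148 = 0.40541.
Difference = -0.0721.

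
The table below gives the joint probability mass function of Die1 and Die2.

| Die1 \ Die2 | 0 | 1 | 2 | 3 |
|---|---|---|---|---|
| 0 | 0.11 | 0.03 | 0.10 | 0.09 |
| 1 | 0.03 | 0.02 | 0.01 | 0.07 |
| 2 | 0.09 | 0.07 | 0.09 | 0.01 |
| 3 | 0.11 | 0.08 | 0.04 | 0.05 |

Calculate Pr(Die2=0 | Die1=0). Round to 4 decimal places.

0.3333

P(Die1=0) = 0.11 + 0.03 + 0.10 + 0.09 = 0.33.
P(Die2=0 | Die1=0) = 0.11/0.33 = 0.3333.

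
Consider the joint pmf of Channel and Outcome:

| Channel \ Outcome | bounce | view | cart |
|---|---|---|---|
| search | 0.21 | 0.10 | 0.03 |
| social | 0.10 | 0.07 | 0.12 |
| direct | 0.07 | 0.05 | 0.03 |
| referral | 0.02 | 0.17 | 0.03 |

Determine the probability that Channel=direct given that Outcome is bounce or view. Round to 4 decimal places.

P(Outcome=bounce) = 0.21 + 0.10 + 0.07 + 0.02 = 0.40.
P(Outcome=view) = 0.10 + 0.07 + 0.05 + 0.17 = 0.39.
P(Outcome ∈ {bounce, view}) = 0.40 + 0.39 = 0.79; P(Channel=direct, Outcome ∈ {bounce, view}) = 0.07 + 0.05 = 0.12.
P(Channel=direct | Outcome ∈ {bounce, view}) = 0.12/0.79 = 0.1519.

0.1519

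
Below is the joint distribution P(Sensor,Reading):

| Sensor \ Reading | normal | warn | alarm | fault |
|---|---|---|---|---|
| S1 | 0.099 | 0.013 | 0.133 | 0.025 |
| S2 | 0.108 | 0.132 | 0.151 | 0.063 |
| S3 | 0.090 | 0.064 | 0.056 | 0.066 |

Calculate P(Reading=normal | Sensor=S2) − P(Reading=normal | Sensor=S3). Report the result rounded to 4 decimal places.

-0.0882

P(Sensor=S2) = 0.108 + 0.132 + 0.151 + 0.063 = 0.454; P(Reading=normal | Sensor=S2) = 0.108/0.454 = 0.23789.
P(Sensor=S3) = 0.090 + 0.064 + 0.056 + 0.066 = 0.276; P(Reading=normal | Sensor=S3) = 0.090/0.276 = 0.32609.
Difference = -0.0882.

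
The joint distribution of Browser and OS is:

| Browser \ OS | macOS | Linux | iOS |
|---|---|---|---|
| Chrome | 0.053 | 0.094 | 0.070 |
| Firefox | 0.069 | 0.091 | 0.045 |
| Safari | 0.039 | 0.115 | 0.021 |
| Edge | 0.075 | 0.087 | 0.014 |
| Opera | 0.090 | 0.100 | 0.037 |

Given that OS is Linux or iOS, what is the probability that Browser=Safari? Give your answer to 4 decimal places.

P(OS=Linux) = 0.094 + 0.091 + 0.115 + 0.087 + 0.100 = 0.487.
P(OS=iOS) = 0.070 + 0.045 + 0.021 + 0.014 + 0.037 = 0.187.
P(OS ∈ {Linux, iOS}) = 0.487 + 0.187 = 0.674; P(Browser=Safari, OS ∈ {Linux, iOS}) = 0.115 + 0.021 = 0.136.
P(Browser=Safari | OS ∈ {Linux, iOS}) = 0.136/0.674 = 0.2018.

0.2018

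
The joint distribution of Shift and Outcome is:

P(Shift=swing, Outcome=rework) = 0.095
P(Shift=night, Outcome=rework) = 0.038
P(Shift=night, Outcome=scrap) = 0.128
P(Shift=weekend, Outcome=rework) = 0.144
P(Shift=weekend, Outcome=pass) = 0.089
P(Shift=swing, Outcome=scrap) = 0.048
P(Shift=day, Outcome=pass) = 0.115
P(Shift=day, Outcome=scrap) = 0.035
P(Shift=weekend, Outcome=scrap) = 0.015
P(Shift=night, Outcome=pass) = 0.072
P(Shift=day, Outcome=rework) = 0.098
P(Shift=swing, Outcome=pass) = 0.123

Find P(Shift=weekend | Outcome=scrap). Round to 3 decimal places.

0.066

P(Outcome=scrap) = 0.035 + 0.048 + 0.128 + 0.015 = 0.226.
P(Shift=weekend | Outcome=scrap) = 0.015/0.226 = 0.066.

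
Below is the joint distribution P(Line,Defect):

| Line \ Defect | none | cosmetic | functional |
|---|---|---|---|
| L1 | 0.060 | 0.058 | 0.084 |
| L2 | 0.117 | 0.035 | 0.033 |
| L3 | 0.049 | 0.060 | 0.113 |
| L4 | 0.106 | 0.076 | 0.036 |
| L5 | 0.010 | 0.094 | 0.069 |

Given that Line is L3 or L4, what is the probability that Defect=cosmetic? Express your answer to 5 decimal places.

0.30909

P(Line=L3) = 0.049 + 0.060 + 0.113 = 0.222.
P(Line=L4) = 0.106 + 0.076 + 0.036 = 0.218.
P(Line ∈ {L3, L4}) = 0.222 + 0.218 = 0.440; P(Defect=cosmetic, Line ∈ {L3, L4}) = 0.060 + 0.076 = 0.136.
P(Defect=cosmetic | Line ∈ {L3, L4}) = 0.136/0.440 = 0.30909.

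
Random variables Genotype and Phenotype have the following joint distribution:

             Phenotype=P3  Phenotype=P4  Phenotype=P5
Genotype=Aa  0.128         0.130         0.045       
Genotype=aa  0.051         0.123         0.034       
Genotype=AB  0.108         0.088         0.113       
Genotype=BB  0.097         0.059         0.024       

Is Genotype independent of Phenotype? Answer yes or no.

P(Genotype=AB) = 0.309 and P(Phenotype=P5) = 0.216, so their product is 0.06674, but P(Genotype=AB, Phenotype=P5) = 0.113. Since these differ, Genotype and Phenotype are not independent.

no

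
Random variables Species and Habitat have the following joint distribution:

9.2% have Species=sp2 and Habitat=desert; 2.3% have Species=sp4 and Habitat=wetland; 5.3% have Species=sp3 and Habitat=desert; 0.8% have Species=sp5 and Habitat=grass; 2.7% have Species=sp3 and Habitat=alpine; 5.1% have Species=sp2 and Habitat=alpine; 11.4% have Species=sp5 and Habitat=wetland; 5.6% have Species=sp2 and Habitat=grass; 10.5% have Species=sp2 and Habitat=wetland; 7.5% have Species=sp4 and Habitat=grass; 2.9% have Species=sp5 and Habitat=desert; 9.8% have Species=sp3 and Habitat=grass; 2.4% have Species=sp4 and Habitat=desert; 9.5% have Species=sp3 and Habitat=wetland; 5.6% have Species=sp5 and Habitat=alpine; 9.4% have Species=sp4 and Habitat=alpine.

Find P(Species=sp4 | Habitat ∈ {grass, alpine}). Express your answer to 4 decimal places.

0.3634

P(Habitat=grass) = 0.056 + 0.098 + 0.075 + 0.008 = 0.237.
P(Habitat=alpine) = 0.051 + 0.027 + 0.094 + 0.056 = 0.228.
P(Habitat ∈ {grass, alpine}) = 0.237 + 0.228 = 0.465; P(Species=sp4, Habitat ∈ {grass, alpine}) = 0.075 + 0.094 = 0.169.
P(Species=sp4 | Habitat ∈ {grass, alpine}) = 0.169/0.465 = 0.3634.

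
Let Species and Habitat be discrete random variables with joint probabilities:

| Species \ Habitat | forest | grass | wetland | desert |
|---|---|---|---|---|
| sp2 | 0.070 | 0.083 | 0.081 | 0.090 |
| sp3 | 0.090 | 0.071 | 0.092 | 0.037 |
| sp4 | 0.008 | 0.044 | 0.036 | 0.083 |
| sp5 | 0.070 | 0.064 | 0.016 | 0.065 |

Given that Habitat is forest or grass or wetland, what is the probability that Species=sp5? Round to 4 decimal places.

0.2069

P(Habitat=forest) = 0.070 + 0.090 + 0.008 + 0.070 = 0.238.
P(Habitat=grass) = 0.083 + 0.071 + 0.044 + 0.064 = 0.262.
P(Habitat=wetland) = 0.081 + 0.092 + 0.036 + 0.016 = 0.225.
P(Habitat ∈ {forest, grass, wetland}) = 0.238 + 0.262 + 0.225 = 0.725; P(Species=sp5, Habitat ∈ {forest, grass, wetland}) = 0.070 + 0.064 + 0.016 = 0.150.
P(Species=sp5 | Habitat ∈ {forest, grass, wetland}) = 0.150/0.725 = 0.2069.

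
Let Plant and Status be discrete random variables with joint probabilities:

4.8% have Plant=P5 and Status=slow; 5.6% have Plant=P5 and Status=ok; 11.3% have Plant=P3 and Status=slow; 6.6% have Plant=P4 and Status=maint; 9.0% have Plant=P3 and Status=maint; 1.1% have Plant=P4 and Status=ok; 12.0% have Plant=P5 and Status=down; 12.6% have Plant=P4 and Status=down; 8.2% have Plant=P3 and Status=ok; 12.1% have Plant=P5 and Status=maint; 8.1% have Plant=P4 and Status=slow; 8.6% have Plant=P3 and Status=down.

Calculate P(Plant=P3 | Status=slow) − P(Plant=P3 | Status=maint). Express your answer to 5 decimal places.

0.14203

P(Status=slow) = 0.113 + 0.081 + 0.048 = 0.242; P(Plant=P3 | Status=slow) = 0.113/0.242 = 0.466942.
P(Status=maint) = 0.090 + 0.066 + 0.121 = 0.277; P(Plant=P3 | Status=maint) = 0.090/0.277 = 0.324910.
Difference = 0.14203.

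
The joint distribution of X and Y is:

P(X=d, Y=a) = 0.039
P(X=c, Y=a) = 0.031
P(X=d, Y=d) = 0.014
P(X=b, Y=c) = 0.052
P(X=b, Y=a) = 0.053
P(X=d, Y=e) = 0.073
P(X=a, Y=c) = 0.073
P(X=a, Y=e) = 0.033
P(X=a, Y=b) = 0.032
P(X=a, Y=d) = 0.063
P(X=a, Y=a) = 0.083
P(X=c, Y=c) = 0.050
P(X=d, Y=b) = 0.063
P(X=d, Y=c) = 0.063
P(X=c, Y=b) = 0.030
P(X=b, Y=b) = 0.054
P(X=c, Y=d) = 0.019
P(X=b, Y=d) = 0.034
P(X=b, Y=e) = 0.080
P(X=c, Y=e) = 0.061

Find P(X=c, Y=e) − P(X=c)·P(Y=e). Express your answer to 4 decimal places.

0.0138

P(X=c) = 0.031 + 0.030 + 0.050 + 0.019 + 0.061 = 0.191.
P(Y=e) = 0.033 + 0.080 + 0.061 + 0.073 = 0.247.
P(X=c, Y=e) − P(X=c)P(Y=e) = 0.061 − 0.191×0.247 = 0.0138.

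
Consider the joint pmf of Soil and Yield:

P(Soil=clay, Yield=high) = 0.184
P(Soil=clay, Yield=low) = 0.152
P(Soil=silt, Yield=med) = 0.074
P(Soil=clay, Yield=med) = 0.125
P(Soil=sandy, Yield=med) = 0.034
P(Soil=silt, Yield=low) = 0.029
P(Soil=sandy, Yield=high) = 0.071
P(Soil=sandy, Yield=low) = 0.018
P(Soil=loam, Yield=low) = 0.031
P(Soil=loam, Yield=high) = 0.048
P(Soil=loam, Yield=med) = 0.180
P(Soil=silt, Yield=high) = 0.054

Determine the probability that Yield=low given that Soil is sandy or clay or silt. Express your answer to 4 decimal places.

P(Soil=sandy) = 0.018 + 0.034 + 0.071 = 0.123.
P(Soil=clay) = 0.152 + 0.125 + 0.184 = 0.461.
P(Soil=silt) = 0.029 + 0.074 + 0.054 = 0.157.
P(Soil ∈ {sandy, clay, silt}) = 0.123 + 0.461 + 0.157 = 0.741; P(Yield=low, Soil ∈ {sandy, clay, silt}) = 0.018 + 0.152 + 0.029 = 0.199.
P(Yield=low | Soil ∈ {sandy, clay, silt}) = 0.199/0.741 = 0.2686.

0.2686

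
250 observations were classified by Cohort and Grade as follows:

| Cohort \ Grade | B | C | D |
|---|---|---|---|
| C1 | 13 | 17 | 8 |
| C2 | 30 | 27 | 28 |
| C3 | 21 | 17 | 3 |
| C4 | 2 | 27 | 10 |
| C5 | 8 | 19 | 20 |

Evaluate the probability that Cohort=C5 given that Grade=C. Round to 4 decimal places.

Total with Grade=C: 17 + 27 + 17 + 27 + 19 = 107.
P(Cohort=C5 | Grade=C) = 19/107 = 0.1776.

0.1776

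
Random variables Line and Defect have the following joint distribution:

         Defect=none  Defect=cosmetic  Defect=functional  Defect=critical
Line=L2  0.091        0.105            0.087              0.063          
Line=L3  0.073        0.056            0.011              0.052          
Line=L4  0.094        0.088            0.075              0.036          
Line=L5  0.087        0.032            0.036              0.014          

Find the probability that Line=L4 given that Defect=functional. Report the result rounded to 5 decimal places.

P(Defect=functional) = 0.087 + 0.011 + 0.075 + 0.036 = 0.209.
P(Line=L4 | Defect=functional) = 0.075/0.209 = 0.35885.

0.35885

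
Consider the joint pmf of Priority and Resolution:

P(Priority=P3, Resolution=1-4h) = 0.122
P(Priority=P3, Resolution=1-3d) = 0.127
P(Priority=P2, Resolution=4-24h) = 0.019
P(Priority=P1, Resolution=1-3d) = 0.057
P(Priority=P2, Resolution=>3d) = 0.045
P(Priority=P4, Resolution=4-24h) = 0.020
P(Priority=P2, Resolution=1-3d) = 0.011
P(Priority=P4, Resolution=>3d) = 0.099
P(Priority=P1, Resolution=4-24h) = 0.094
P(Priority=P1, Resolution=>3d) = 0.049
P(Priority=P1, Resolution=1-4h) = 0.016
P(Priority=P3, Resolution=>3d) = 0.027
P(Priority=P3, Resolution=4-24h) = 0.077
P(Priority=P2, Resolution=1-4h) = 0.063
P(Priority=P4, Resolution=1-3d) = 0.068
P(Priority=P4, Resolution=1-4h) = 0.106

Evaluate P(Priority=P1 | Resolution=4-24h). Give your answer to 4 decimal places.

0.4476

P(Resolution=4-24h) = 0.094 + 0.019 + 0.077 + 0.020 = 0.210.
P(Priority=P1 | Resolution=4-24h) = 0.094/0.210 = 0.4476.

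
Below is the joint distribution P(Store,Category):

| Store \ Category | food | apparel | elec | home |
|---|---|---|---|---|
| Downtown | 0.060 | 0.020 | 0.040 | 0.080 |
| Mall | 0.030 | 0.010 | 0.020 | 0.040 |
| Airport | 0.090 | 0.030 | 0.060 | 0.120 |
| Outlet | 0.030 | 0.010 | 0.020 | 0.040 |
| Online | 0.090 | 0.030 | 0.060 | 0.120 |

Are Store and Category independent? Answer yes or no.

Every cell satisfies P(Store,Category) = P(Store)·P(Category). For instance P(Store=Mall) = 0.100, P(Category=apparel) = 0.100, and 0.100×0.100 = 0.010 matches the joint entry. So Store and Category are independent.

yes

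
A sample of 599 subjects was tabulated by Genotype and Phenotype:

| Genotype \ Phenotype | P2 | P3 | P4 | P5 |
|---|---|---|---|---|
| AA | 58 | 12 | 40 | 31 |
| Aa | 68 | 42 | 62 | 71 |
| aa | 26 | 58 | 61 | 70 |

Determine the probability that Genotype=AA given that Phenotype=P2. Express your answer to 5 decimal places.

0.38158

Total with Phenotype=P2: 58 + 68 + 26 = 152.
P(Genotype=AA | Phenotype=P2) = 58/152 = 0.38158.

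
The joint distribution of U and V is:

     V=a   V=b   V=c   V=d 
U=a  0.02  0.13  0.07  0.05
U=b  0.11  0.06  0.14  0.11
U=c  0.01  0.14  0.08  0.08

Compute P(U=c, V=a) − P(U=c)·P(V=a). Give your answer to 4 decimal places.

-0.0334

P(U=c) = 0.01 + 0.14 + 0.08 + 0.08 = 0.31.
P(V=a) = 0.02 + 0.11 + 0.01 = 0.14.
P(U=c, V=a) − P(U=c)P(V=a) = 0.01 − 0.31×0.14 = -0.0334.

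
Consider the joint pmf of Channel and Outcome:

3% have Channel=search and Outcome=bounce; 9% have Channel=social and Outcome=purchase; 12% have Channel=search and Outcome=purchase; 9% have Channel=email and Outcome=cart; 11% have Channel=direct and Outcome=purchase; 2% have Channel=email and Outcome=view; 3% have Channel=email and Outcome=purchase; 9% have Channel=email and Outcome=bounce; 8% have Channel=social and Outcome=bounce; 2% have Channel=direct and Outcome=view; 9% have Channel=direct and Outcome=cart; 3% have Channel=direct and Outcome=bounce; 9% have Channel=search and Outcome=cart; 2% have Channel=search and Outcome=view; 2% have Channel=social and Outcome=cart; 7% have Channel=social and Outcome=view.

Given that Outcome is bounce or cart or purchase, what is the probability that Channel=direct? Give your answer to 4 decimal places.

P(Outcome=bounce) = 0.09 + 0.03 + 0.08 + 0.03 = 0.23.
P(Outcome=cart) = 0.09 + 0.09 + 0.02 + 0.09 = 0.29.
P(Outcome=purchase) = 0.03 + 0.12 + 0.09 + 0.11 = 0.35.
P(Outcome ∈ {bounce, cart, purchase}) = 0.23 + 0.29 + 0.35 = 0.87; P(Channel=direct, Outcome ∈ {bounce, cart, purchase}) = 0.03 + 0.09 + 0.11 = 0.23.
P(Channel=direct | Outcome ∈ {bounce, cart, purchase}) = 0.23/0.87 = 0.2644.

0.2644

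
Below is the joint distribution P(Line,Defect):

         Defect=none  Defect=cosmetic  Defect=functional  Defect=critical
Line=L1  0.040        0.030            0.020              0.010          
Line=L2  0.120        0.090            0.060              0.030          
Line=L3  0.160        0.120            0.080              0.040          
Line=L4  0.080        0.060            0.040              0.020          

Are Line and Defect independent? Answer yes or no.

Every cell satisfies P(Line,Defect) = P(Line)·P(Defect). For instance P(Line=L3) = 0.400, P(Defect=cosmetic) = 0.300, and 0.400×0.300 = 0.120 matches the joint entry. So Line and Defect are independent.

yes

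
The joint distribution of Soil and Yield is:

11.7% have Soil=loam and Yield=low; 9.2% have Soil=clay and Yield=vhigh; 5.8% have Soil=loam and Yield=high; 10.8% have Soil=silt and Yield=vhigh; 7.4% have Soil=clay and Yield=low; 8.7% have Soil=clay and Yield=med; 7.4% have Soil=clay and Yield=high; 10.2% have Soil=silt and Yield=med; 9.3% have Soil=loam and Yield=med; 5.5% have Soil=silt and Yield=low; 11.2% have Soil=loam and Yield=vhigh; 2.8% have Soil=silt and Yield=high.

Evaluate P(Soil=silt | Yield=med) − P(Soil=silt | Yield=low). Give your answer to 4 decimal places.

P(Yield=med) = 0.093 + 0.087 + 0.102 = 0.282; P(Soil=silt | Yield=med) = 0.102/0.282 = 0.36170.
P(Yield=low) = 0.117 + 0.074 + 0.055 = 0.246; P(Soil=silt | Yield=low) = 0.055/0.246 = 0.22358.
Difference = 0.1381.

0.1381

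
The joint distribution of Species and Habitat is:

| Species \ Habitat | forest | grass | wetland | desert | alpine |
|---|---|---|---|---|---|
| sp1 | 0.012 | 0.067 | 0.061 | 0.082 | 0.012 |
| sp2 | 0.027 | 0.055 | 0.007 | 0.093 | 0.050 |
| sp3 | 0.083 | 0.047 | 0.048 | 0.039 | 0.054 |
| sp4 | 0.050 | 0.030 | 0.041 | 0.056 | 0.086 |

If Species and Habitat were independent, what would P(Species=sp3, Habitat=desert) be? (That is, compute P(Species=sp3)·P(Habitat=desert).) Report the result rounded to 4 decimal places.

0.0732

P(Species=sp3) = 0.083 + 0.047 + 0.048 + 0.039 + 0.054 = 0.271.
P(Habitat=desert) = 0.082 + 0.093 + 0.039 + 0.056 = 0.270.
Product: 0.271 × 0.270 = 0.0732.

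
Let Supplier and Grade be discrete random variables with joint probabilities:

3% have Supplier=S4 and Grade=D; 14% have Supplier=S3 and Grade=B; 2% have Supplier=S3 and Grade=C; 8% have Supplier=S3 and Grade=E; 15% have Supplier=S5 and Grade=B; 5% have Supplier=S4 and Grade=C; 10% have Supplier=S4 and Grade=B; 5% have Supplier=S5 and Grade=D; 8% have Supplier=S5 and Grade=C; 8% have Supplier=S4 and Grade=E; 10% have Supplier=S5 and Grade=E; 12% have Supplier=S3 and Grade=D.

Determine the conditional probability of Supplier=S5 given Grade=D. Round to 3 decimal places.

0.250

P(Grade=D) = 0.12 + 0.03 + 0.05 = 0.20.
P(Supplier=S5 | Grade=D) = 0.05/0.20 = 0.250.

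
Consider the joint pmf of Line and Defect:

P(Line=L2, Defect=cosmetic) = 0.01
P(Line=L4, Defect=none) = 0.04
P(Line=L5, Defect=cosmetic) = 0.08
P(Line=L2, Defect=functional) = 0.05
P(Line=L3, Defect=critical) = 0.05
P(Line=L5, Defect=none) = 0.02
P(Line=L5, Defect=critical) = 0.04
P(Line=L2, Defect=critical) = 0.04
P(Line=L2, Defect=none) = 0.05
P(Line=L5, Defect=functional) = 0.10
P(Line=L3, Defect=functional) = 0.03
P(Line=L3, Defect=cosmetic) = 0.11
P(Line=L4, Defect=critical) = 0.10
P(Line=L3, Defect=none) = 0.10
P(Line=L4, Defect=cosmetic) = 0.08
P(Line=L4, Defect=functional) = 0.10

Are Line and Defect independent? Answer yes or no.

no

P(Line=L3) = 0.29 and P(Defect=functional) = 0.28, so their product is 0.0812, but P(Line=L3, Defect=functional) = 0.03. Since these differ, Line and Defect are not independent.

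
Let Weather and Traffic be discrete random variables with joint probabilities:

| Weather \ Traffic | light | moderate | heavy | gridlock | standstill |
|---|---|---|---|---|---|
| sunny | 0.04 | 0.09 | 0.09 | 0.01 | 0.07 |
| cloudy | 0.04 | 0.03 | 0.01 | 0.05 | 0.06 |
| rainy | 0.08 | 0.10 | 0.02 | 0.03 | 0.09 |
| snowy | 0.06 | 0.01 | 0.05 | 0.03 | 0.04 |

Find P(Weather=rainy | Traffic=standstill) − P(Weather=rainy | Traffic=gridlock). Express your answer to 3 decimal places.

P(Traffic=standstill) = 0.07 + 0.06 + 0.09 + 0.04 = 0.26; P(Weather=rainy | Traffic=standstill) = 0.09/0.26 = 0.3462.
P(Traffic=gridlock) = 0.01 + 0.05 + 0.03 + 0.03 = 0.12; P(Weather=rainy | Traffic=gridlock) = 0.03/0.12 = 0.2500.
Difference = 0.096.

0.096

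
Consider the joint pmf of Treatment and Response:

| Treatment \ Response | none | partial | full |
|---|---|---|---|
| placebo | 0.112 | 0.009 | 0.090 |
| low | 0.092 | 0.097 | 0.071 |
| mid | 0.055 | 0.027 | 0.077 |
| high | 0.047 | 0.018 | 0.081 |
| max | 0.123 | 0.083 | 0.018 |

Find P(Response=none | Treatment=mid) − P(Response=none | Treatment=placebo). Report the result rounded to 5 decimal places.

P(Treatment=mid) = 0.055 + 0.027 + 0.077 = 0.159; P(Response=none | Treatment=mid) = 0.055/0.159 = 0.345912.
P(Treatment=placebo) = 0.112 + 0.009 + 0.090 = 0.211; P(Response=none | Treatment=placebo) = 0.112/0.211 = 0.530806.
Difference = -0.18489.

-0.18489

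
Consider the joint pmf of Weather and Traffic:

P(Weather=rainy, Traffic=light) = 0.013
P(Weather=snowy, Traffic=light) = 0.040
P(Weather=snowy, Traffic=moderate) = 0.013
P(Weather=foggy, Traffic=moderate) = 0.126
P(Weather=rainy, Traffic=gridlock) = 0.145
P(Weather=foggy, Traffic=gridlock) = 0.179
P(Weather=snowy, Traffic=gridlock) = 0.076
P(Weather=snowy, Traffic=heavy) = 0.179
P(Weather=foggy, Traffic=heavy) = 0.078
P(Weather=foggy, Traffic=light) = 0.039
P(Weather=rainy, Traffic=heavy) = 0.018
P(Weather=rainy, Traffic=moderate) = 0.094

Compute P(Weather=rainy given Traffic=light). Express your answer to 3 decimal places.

P(Traffic=light) = 0.013 + 0.040 + 0.039 = 0.092.
P(Weather=rainy | Traffic=light) = 0.013/0.092 = 0.141.

0.141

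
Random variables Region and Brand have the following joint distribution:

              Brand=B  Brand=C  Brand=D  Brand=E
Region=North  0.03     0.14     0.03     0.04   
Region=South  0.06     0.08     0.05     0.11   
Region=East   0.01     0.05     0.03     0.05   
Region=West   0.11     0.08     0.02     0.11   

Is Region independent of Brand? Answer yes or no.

P(Region=North) = 0.24 and P(Brand=C) = 0.35, so their product is 0.0840, but P(Region=North, Brand=C) = 0.14. Since these differ, Region and Brand are not independent.

no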